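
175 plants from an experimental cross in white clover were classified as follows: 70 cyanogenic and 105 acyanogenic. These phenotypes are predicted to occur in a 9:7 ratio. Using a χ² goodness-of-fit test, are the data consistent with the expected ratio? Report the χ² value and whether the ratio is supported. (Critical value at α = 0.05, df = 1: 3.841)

18.778; not consistent

Expected counts for N = 175 under a 9:7 ratio (total parts = 16):
  cyanogenic: 175 × 9/16 = 98.4375
  acyanogenic: 175 × 7/16 = 76.5625
χ² = Σ (O − E)² / E
  cyanogenic: (70 − 98.4375)² / 98.4375 = 8.2153
  acyanogenic: (105 − 76.5625)² / 76.5625 = 10.5625
χ² = 8.2153 + 10.5625 = 18.7778 ≈ 18.778
Degrees of freedom = 2 − 1 = 1; critical value at α = 0.05 is 3.841.
Since 18.778 > 3.841, we reject the null hypothesis — the data do not fit the 9:7 ratio.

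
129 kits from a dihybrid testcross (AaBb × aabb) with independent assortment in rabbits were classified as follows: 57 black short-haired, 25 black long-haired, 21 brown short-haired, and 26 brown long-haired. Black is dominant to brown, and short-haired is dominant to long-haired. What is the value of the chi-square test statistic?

25.760

A dihybrid testcross with independent assortment gives a 1:1:1:1 ratio.
Expected counts for N = 129 under a 1:1:1:1 ratio (total parts = 4):
  black short-haired: 129 × 1/4 = 32.25
  black long-haired: 129 × 1/4 = 32.25
  brown short-haired: 129 × 1/4 = 32.25
  brown long-haired: 129 × 1/4 = 32.25
χ² = Σ (O − E)² / E
  black short-haired: (57 − 32.25)² / 32.25 = 18.9942
  black long-haired: (25 − 32.25)² / 32.25 = 1.6298
  brown short-haired: (21 − 32.25)² / 32.25 = 3.9244
  brown long-haired: (26 − 32.25)² / 32.25 = 1.2112
χ² = 18.9942 + 1.6298 + 3.9244 + 1.2112 = 25.7596 ≈ 25.760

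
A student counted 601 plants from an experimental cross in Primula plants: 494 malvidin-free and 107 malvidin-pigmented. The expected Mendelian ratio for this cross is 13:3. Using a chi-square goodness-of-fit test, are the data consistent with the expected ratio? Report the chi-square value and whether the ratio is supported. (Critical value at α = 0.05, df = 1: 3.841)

0.353; consistent

Under the 13:3 hypothesis (Σ ratio = 16, N = 601):
  malvidin-free: 601 × 13/16 = 488.3125
  malvidin-pigmented: 601 × 3/16 = 112.6875
χ² = Σ (O − E)² / E
  malvidin-free: (494 − 488.3125)² / 488.3125 = 0.0662
  malvidin-pigmented: (107 − 112.6875)² / 112.6875 = 0.2871
χ² = 0.0662 + 0.2871 = 0.3533 ≈ 0.353
Degrees of freedom = 2 − 1 = 1; critical value at α = 0.05 is 3.841.
Since 0.353 < 3.841, we fail to reject the null hypothesis — the data are consistent with the 13:3 ratio.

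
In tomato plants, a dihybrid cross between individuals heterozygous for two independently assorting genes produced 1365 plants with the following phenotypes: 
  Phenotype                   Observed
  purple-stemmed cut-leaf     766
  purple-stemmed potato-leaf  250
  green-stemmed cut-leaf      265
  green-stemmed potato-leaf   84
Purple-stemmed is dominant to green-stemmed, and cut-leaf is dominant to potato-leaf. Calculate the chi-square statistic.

0.483

A dihybrid F₂ with independent assortment and complete dominance at both loci gives a 9:3:3:1 phenotypic ratio.
The 9:3:3:1 ratio has 16 parts, so with N = 1365 the expected counts are:
  purple-stemmed cut-leaf: 1365 × 9/16 = 767.8125
  purple-stemmed potato-leaf: 1365 × 3/16 = 255.9375
  green-stemmed cut-leaf: 1365 × 3/16 = 255.9375
  green-stemmed potato-leaf: 1365 × 1/16 = 85.3125
χ² = Σ (O − E)² / E
  purple-stemmed cut-leaf: (766 − 767.8125)² / 767.8125 = 0.0043
  purple-stemmed potato-leaf: (250 − 255.9375)² / 255.9375 = 0.1377
  green-stemmed cut-leaf: (265 − 255.9375)² / 255.9375 = 0.3209
  green-stemmed potato-leaf: (84 − 85.3125)² / 85.3125 = 0.0202
χ² = 0.0043 + 0.1377 + 0.3209 + 0.0202 = 0.4831 ≈ 0.483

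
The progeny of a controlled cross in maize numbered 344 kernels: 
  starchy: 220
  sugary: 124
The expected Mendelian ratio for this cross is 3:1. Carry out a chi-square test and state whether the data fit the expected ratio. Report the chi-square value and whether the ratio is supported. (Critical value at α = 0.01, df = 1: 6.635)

The 3:1 ratio has 4 parts, so with N = 344 the expected counts are:
  starchy: 344 × 3/4 = 258
  sugary: 344 × 1/4 = 86
χ² = Σ (O − E)² / E
  starchy: (220 − 258)² / 258 = 5.5969
  sugary: (124 − 86)² / 86 = 16.7907
χ² = 5.5969 + 16.7907 = 22.3876 ≈ 22.388
Degrees of freedom = 2 − 1 = 1; critical value at α = 0.01 is 6.635.
Since 22.388 > 6.635, we reject the null hypothesis — the data do not fit the 3:1 ratio.

22.388; not consistent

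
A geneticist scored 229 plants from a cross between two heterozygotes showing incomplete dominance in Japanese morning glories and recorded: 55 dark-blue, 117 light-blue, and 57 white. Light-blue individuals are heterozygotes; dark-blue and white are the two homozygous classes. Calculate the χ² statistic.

0.144

With incomplete dominance, a heterozygote × heterozygote cross gives a 1:2:1 phenotypic ratio.
The 1:2:1 ratio has 4 parts, so with N = 229 the expected counts are:
  dark-blue: 229 × 1/4 = 57.25
  light-blue: 229 × 2/4 = 114.5
  white: 229 × 1/4 = 57.25
χ² = Σ (O − E)² / E
  dark-blue: (55 − 57.25)² / 57.25 = 0.0884
  light-blue: (117 − 114.5)² / 114.5 = 0.0546
  white: (57 − 57.25)² / 57.25 = 0.0011
χ² = 0.0884 + 0.0546 + 0.0011 = 0.1441 ≈ 0.144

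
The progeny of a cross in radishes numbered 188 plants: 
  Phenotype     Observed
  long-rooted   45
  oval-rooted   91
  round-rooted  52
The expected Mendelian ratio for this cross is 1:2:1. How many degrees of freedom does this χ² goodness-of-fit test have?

A goodness-of-fit test with 3 phenotype classes has df = 3 − 1 = 2.

2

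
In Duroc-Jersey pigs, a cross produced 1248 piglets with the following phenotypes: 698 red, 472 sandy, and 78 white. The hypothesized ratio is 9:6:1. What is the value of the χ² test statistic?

Expected counts for N = 1248 under a 9:6:1 ratio (total parts = 16):
  red: 1248 × 9/16 = 702
  sandy: 1248 × 6/16 = 468
  white: 1248 × 1/16 = 78
χ² = Σ (O − E)² / E
  red: (698 − 702)² / 702 = 0.0228
  sandy: (472 − 468)² / 468 = 0.0342
  white: (78 − 78)² / 78 = 0.0000
χ² = 0.0228 + 0.0342 + 0.0000 = 0.057

0.057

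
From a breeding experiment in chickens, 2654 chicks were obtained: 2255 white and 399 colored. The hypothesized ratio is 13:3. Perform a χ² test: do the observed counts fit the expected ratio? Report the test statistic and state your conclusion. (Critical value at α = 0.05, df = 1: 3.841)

The 13:3 ratio has 16 parts, so with N = 2654 the expected counts are:
  white: 2654 × 13/16 = 2156.375
  colored: 2654 × 3/16 = 497.625
χ² = Σ (O − E)² / E
  white: (2255 − 2156.375)² / 2156.375 = 4.5108
  colored: (399 − 497.625)² / 497.625 = 19.5466
χ² = 4.5108 + 19.5466 = 24.0574 ≈ 24.057
Degrees of freedom = 2 − 1 = 1; critical value at α = 0.05 is 3.841.
Since 24.057 > 3.841, we reject the null hypothesis — the data do not fit the 13:3 ratio.

24.057; not consistent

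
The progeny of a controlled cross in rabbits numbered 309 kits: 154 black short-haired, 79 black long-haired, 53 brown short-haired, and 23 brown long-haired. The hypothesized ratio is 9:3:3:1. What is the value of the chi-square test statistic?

11.040

Expected counts for N = 309 under a 9:3:3:1 ratio (total parts = 16):
  black short-haired: 309 × 9/16 = 173.8125
  black long-haired: 309 × 3/16 = 57.9375
  brown short-haired: 309 × 3/16 = 57.9375
  brown long-haired: 309 × 1/16 = 19.3125
χ² = Σ (O − E)² / E
  black short-haired: (154 − 173.8125)² / 173.8125 = 2.2584
  black long-haired: (79 − 57.9375)² / 57.9375 = 7.6570
  brown short-haired: (53 − 57.9375)² / 57.9375 = 0.4208
  brown long-haired: (23 − 19.3125)² / 19.3125 = 0.7041
χ² = 2.2584 + 7.6570 + 0.4208 + 0.7041 = 11.0403 ≈ 11.040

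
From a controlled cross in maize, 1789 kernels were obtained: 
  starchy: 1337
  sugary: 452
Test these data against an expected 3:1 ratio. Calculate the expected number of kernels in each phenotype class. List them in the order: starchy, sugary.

Under the 3:1 hypothesis (Σ ratio = 4, N = 1789):
  starchy: 1789 × 3/4 = 1341.75
  sugary: 1789 × 1/4 = 447.25

1341.75, 447.25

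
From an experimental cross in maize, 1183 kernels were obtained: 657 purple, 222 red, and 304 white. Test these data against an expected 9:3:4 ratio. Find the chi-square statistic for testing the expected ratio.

The 9:3:4 ratio has 16 parts, so with N = 1183 the expected counts are:
  purple: 1183 × 9/16 = 665.4375
  red: 1183 × 3/16 = 221.8125
  white: 1183 × 4/16 = 295.75
χ² = Σ (O − E)² / E
  purple: (657 − 665.4375)² / 665.4375 = 0.1070
  red: (222 − 221.8125)² / 221.8125 = 0.0002
  white: (304 − 295.75)² / 295.75 = 0.2301
χ² = 0.1070 + 0.0002 + 0.2301 = 0.3373 ≈ 0.337

0.337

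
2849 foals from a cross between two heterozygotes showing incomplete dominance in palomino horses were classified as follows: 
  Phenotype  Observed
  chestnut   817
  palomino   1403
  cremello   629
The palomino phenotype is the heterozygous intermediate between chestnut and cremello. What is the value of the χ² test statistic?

25.461

With incomplete dominance, a heterozygote × heterozygote cross gives a 1:2:1 phenotypic ratio.
Total ratio parts = 4. Expected numbers out of 2849:
  chestnut: 2849 × 1/4 = 712.25
  palomino: 2849 × 2/4 = 1424.5
  cremello: 2849 × 1/4 = 712.25
χ² = Σ (O − E)² / E
  chestnut: (817 − 712.25)² / 712.25 = 15.4055
  palomino: (1403 − 1424.5)² / 1424.5 = 0.3245
  cremello: (629 − 712.25)² / 712.25 = 9.7305
χ² = 15.4055 + 0.3245 + 9.7305 = 25.4605 ≈ 25.461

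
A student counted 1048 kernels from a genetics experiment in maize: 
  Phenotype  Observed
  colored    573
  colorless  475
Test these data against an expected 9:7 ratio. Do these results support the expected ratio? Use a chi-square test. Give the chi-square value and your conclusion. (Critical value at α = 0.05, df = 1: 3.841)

1.056; consistent

Total ratio parts = 16. Expected numbers out of 1048:
  colored: 1048 × 9/16 = 589.5
  colorless: 1048 × 7/16 = 458.5
χ² = Σ (O − E)² / E
  colored: (573 − 589.5)² / 589.5 = 0.4618
  colorless: (475 − 458.5)² / 458.5 = 0.5938
χ² = 0.4618 + 0.5938 = 1.0556 ≈ 1.056
Degrees of freedom = 2 − 1 = 1; critical value at α = 0.05 is 3.841.
Since 1.056 < 3.841, we fail to reject the null hypothesis — the data are consistent with the 9:7 ratio.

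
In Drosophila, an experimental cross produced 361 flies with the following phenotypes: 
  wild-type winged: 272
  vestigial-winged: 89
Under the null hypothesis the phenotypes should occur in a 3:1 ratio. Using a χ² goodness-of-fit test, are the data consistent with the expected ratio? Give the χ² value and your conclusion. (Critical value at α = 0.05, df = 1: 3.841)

Total ratio parts = 4. Expected numbers out of 361:
  wild-type winged: 361 × 3/4 = 270.75
  vestigial-winged: 361 × 1/4 = 90.25
χ² = Σ (O − E)² / E
  wild-type winged: (272 − 270.75)² / 270.75 = 0.0058
  vestigial-winged: (89 − 90.25)² / 90.25 = 0.0173
χ² = 0.0058 + 0.0173 = 0.0231 ≈ 0.023
Degrees of freedom = 2 − 1 = 1; critical value at α = 0.05 is 3.841.
Since 0.023 < 3.841, we fail to reject the null hypothesis — the data are consistent with the 3:1 ratio.

0.023; consistent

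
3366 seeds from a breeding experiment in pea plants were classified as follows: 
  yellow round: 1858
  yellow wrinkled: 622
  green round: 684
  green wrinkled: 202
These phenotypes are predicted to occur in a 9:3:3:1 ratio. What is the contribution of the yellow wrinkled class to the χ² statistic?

0.132

Under the 9:3:3:1 hypothesis (Σ ratio = 16, N = 3366):
  yellow round: 3366 × 9/16 = 1893.375
  yellow wrinkled: 3366 × 3/16 = 631.125
  green round: 3366 × 3/16 = 631.125
  green wrinkled: 3366 × 1/16 = 210.375
Contribution of yellow wrinkled: (622 − 631.125)² / 631.125 = 0.1319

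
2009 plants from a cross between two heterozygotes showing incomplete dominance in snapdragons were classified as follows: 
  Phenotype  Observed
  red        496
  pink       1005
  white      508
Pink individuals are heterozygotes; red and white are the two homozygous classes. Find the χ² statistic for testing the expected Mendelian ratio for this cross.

With incomplete dominance, a heterozygote × heterozygote cross gives a 1:2:1 phenotypic ratio.
Expected counts for N = 2009 under a 1:2:1 ratio (total parts = 4):
  red: 2009 × 1/4 = 502.25
  pink: 2009 × 2/4 = 1004.5
  white: 2009 × 1/4 = 502.25
χ² = Σ (O − E)² / E
  red: (496 − 502.25)² / 502.25 = 0.0778
  pink: (1005 − 1004.5)² / 1004.5 = 0.0002
  white: (508 − 502.25)² / 502.25 = 0.0658
χ² = 0.0778 + 0.0002 + 0.0658 = 0.1438 ≈ 0.144

0.144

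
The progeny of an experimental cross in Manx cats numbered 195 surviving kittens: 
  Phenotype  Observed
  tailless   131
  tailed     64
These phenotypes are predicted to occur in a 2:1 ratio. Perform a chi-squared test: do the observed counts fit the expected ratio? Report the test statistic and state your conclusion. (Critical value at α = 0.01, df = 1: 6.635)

0.023; consistent

Expected counts for N = 195 under a 2:1 ratio (total parts = 3):
  tailless: 195 × 2/3 = 130
  tailed: 195 × 1/3 = 65
χ² = Σ (O − E)² / E
  tailless: (131 − 130)² / 130 = 0.0077
  tailed: (64 − 65)² / 65 = 0.0154
χ² = 0.0077 + 0.0154 = 0.0231 ≈ 0.023
Degrees of freedom = 2 − 1 = 1; critical value at α = 0.01 is 6.635.
Since 0.023 < 6.635, we fail to reject the null hypothesis — the data are consistent with the 2:1 ratio.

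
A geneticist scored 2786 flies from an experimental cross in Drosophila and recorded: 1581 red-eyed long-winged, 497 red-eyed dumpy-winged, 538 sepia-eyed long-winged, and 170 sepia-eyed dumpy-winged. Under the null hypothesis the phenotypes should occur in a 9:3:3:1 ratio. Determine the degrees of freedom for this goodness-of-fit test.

A goodness-of-fit test with 4 phenotype classes has df = 4 − 1 = 3.

3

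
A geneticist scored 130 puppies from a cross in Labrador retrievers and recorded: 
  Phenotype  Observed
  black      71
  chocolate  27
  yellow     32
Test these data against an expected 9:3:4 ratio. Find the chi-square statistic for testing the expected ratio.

0.352

Under the 9:3:4 hypothesis (Σ ratio = 16, N = 130):
  black: 130 × 9/16 = 73.125
  chocolate: 130 × 3/16 = 24.375
  yellow: 130 × 4/16 = 32.5
χ² = Σ (O − E)² / E
  black: (71 − 73.125)² / 73.125 = 0.0618
  chocolate: (27 − 24.375)² / 24.375 = 0.2827
  yellow: (32 − 32.5)² / 32.5 = 0.0077
χ² = 0.0618 + 0.2827 + 0.0077 = 0.3522 ≈ 0.352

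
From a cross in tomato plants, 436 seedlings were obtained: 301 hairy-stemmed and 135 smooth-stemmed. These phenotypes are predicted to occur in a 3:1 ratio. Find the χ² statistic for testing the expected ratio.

Expected counts for N = 436 under a 3:1 ratio (total parts = 4):
  hairy-stemmed: 436 × 3/4 = 327
  smooth-stemmed: 436 × 1/4 = 109
χ² = Σ (O − E)² / E
  hairy-stemmed: (301 − 327)² / 327 = 2.0673
  smooth-stemmed: (135 − 109)² / 109 = 6.2018
χ² = 2.0673 + 6.2018 = 8.2691 ≈ 8.269

8.269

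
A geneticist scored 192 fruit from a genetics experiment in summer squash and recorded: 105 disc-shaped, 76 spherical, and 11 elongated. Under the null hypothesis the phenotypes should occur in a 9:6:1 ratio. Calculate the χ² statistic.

0.389

Under the 9:6:1 hypothesis (Σ ratio = 16, N = 192):
  disc-shaped: 192 × 9/16 = 108
  spherical: 192 × 6/16 = 72
  elongated: 192 × 1/16 = 12
χ² = Σ (O − E)² / E
  disc-shaped: (105 − 108)² / 108 = 0.0833
  spherical: (76 − 72)² / 72 = 0.2222
  elongated: (11 − 12)² / 12 = 0.0833
χ² = 0.0833 + 0.2222 + 0.0833 = 0.3888 ≈ 0.389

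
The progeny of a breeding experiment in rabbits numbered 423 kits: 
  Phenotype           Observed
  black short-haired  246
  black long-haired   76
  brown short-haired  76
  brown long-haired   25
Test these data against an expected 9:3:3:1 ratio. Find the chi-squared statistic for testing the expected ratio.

0.628

Total ratio parts = 16. Expected numbers out of 423:
  black short-haired: 423 × 9/16 = 237.9375
  black long-haired: 423 × 3/16 = 79.3125
  brown short-haired: 423 × 3/16 = 79.3125
  brown long-haired: 423 × 1/16 = 26.4375
χ² = Σ (O − E)² / E
  black short-haired: (246 − 237.9375)² / 237.9375 = 0.2732
  black long-haired: (76 − 79.3125)² / 79.3125 = 0.1383
  brown short-haired: (76 − 79.3125)² / 79.3125 = 0.1383
  brown long-haired: (25 − 26.4375)² / 26.4375 = 0.0782
χ² = 0.2732 + 0.1383 + 0.1383 + 0.0782 = 0.628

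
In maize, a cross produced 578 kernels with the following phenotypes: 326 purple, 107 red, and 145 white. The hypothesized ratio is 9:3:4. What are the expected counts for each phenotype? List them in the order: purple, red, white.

325.125, 108.375, 144.5

Expected counts for N = 578 under a 9:3:4 ratio (total parts = 16):
  purple: 578 × 9/16 = 325.125
  red: 578 × 3/16 = 108.375
  white: 578 × 4/16 = 144.5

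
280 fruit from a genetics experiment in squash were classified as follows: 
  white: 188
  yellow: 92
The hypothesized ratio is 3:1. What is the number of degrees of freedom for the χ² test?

1

A goodness-of-fit test with 2 phenotype classes has df = 2 − 1 = 1.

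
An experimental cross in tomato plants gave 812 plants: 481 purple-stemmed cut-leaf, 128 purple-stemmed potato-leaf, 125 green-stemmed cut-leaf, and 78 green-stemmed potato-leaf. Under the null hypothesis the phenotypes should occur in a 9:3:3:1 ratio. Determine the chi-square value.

Under the 9:3:3:1 hypothesis (Σ ratio = 16, N = 812):
  purple-stemmed cut-leaf: 812 × 9/16 = 456.75
  purple-stemmed potato-leaf: 812 × 3/16 = 152.25
  green-stemmed cut-leaf: 812 × 3/16 = 152.25
  green-stemmed potato-leaf: 812 × 1/16 = 50.75
χ² = Σ (O − E)² / E
  purple-stemmed cut-leaf: (481 − 456.75)² / 456.75 = 1.2875
  purple-stemmed potato-leaf: (128 − 152.25)² / 152.25 = 3.8625
  green-stemmed cut-leaf: (125 − 152.25)² / 152.25 = 4.8773
  green-stemmed potato-leaf: (78 − 50.75)² / 50.75 = 14.6318
χ² = 1.2875 + 3.8625 + 4.8773 + 14.6318 = 24.6591 ≈ 24.659

24.659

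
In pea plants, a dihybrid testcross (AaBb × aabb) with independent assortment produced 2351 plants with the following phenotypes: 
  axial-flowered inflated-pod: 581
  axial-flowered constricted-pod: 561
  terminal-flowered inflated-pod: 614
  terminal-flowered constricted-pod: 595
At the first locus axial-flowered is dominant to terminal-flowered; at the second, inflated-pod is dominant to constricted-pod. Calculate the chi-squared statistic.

A dihybrid testcross with independent assortment gives a 1:1:1:1 ratio.
The 1:1:1:1 ratio has 4 parts, so with N = 2351 the expected counts are:
  axial-flowered inflated-pod: 2351 × 1/4 = 587.75
  axial-flowered constricted-pod: 2351 × 1/4 = 587.75
  terminal-flowered inflated-pod: 2351 × 1/4 = 587.75
  terminal-flowered constricted-pod: 2351 × 1/4 = 587.75
χ² = Σ (O − E)² / E
  axial-flowered inflated-pod: (581 − 587.75)² / 587.75 = 0.0775
  axial-flowered constricted-pod: (561 − 587.75)² / 587.75 = 1.2175
  terminal-flowered inflated-pod: (614 − 587.75)² / 587.75 = 1.1724
  terminal-flowered constricted-pod: (595 − 587.75)² / 587.75 = 0.0894
χ² = 0.0775 + 1.2175 + 1.1724 + 0.0894 = 2.5568 ≈ 2.557

2.557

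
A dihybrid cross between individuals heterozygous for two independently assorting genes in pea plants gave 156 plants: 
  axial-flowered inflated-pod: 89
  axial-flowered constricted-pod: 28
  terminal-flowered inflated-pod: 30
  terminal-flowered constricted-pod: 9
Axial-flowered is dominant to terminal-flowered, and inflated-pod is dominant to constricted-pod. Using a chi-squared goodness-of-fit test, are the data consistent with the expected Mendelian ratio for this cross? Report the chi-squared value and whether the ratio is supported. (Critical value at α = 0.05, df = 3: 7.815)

0.148; consistent

A dihybrid F₂ with independent assortment and complete dominance at both loci gives a 9:3:3:1 phenotypic ratio.
Under the 9:3:3:1 hypothesis (Σ ratio = 16, N = 156):
  axial-flowered inflated-pod: 156 × 9/16 = 87.75
  axial-flowered constricted-pod: 156 × 3/16 = 29.25
  terminal-flowered inflated-pod: 156 × 3/16 = 29.25
  terminal-flowered constricted-pod: 156 × 1/16 = 9.75
χ² = Σ (O − E)² / E
  axial-flowered inflated-pod: (89 − 87.75)² / 87.75 = 0.0178
  axial-flowered constricted-pod: (28 − 29.25)² / 29.25 = 0.0534
  terminal-flowered inflated-pod: (30 − 29.25)² / 29.25 = 0.0192
  terminal-flowered constricted-pod: (9 − 9.75)² / 9.75 = 0.0577
χ² = 0.0178 + 0.0534 + 0.0192 + 0.0577 = 0.1481 ≈ 0.148
Degrees of freedom = 4 − 1 = 3; critical value at α = 0.05 is 7.815.
Since 0.148 < 7.815, we fail to reject the null hypothesis — the data are consistent with the 9:3:3:1 ratio.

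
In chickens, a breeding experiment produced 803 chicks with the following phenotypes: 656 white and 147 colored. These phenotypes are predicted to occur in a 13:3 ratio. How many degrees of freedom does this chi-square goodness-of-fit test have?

A goodness-of-fit test with 2 phenotype classes has df = 2 − 1 = 1.

1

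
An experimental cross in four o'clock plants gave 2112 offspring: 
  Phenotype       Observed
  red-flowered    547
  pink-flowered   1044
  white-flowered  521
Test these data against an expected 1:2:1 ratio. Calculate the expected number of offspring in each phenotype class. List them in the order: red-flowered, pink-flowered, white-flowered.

The 1:2:1 ratio has 4 parts, so with N = 2112 the expected counts are:
  red-flowered: 2112 × 1/4 = 528
  pink-flowered: 2112 × 2/4 = 1056
  white-flowered: 2112 × 1/4 = 528

528, 1056, 528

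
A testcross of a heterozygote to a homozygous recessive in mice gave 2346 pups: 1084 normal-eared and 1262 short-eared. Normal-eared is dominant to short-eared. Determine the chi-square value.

A testcross of a heterozygote (Aa × aa) gives a 1:1 phenotypic ratio.
The 1:1 ratio has 2 parts, so with N = 2346 the expected counts are:
  normal-eared: 2346 × 1/2 = 1173
  short-eared: 2346 × 1/2 = 1173
χ² = Σ (O − E)² / E
  normal-eared: (1084 − 1173)² / 1173 = 6.7528
  short-eared: (1262 − 1173)² / 1173 = 6.7528
χ² = 6.7528 + 6.7528 = 13.5056 ≈ 13.506

13.506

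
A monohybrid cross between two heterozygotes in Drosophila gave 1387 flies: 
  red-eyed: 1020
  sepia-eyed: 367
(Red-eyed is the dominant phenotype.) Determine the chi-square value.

For a monohybrid cross between heterozygotes with complete dominance, the expected phenotypic ratio is 3:1.
Total ratio parts = 4. Expected numbers out of 1387:
  red-eyed: 1387 × 3/4 = 1040.25
  sepia-eyed: 1387 × 1/4 = 346.75
χ² = Σ (O − E)² / E
  red-eyed: (1020 − 1040.25)² / 1040.25 = 0.3942
  sepia-eyed: (367 − 346.75)² / 346.75 = 1.1826
χ² = 0.3942 + 1.1826 = 1.5768 ≈ 1.577

1.577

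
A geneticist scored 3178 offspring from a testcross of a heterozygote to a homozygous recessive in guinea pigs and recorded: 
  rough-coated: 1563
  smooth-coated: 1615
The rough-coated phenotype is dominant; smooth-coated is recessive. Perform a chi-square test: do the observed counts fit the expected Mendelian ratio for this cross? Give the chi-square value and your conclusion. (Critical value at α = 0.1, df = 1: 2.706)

A testcross of a heterozygote (Aa × aa) gives a 1:1 phenotypic ratio.
Expected counts for N = 3178 under a 1:1 ratio (total parts = 2):
  rough-coated: 3178 × 1/2 = 1589
  smooth-coated: 3178 × 1/2 = 1589
χ² = Σ (O − E)² / E
  rough-coated: (1563 − 1589)² / 1589 = 0.4254
  smooth-coated: (1615 − 1589)² / 1589 = 0.4254
χ² = 0.4254 + 0.4254 = 0.8508 ≈ 0.851
Degrees of freedom = 2 − 1 = 1; critical value at α = 0.1 is 2.706.
Since 0.851 < 2.706, we fail to reject the null hypothesis — the data are consistent with the 1:1 ratio.

0.851; consistent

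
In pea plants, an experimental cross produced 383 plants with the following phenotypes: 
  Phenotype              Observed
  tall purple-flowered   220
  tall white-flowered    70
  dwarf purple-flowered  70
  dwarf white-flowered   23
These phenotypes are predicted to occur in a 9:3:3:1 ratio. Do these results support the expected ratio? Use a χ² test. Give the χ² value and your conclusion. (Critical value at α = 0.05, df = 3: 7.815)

0.225; consistent

Expected counts for N = 383 under a 9:3:3:1 ratio (total parts = 16):
  tall purple-flowered: 383 × 9/16 = 215.4375
  tall white-flowered: 383 × 3/16 = 71.8125
  dwarf purple-flowered: 383 × 3/16 = 71.8125
  dwarf white-flowered: 383 × 1/16 = 23.9375
χ² = Σ (O − E)² / E
  tall purple-flowered: (220 − 215.4375)² / 215.4375 = 0.0966
  tall white-flowered: (70 − 71.8125)² / 71.8125 = 0.0457
  dwarf purple-flowered: (70 − 71.8125)² / 71.8125 = 0.0457
  dwarf white-flowered: (23 − 23.9375)² / 23.9375 = 0.0367
χ² = 0.0966 + 0.0457 + 0.0457 + 0.0367 = 0.2247 ≈ 0.225
Degrees of freedom = 4 − 1 = 3; critical value at α = 0.05 is 7.815.
Since 0.225 < 7.815, we fail to reject the null hypothesis — the data are consistent with the 9:3:3:1 ratio.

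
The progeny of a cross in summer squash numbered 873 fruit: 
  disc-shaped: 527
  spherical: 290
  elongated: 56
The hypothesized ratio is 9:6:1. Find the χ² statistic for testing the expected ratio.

6.935

Under the 9:6:1 hypothesis (Σ ratio = 16, N = 873):
  disc-shaped: 873 × 9/16 = 491.0625
  spherical: 873 × 6/16 = 327.375
  elongated: 873 × 1/16 = 54.5625
χ² = Σ (O − E)² / E
  disc-shaped: (527 − 491.0625)² / 491.0625 = 2.6300
  spherical: (290 − 327.375)² / 327.375 = 4.2669
  elongated: (56 − 54.5625)² / 54.5625 = 0.0379
χ² = 2.6300 + 4.2669 + 0.0379 = 6.9348 ≈ 6.935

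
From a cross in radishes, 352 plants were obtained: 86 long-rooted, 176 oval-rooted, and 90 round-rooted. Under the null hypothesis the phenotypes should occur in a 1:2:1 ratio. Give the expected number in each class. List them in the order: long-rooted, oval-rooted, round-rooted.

88, 176, 88

Under the 1:2:1 hypothesis (Σ ratio = 4, N = 352):
  long-rooted: 352 × 1/4 = 88
  oval-rooted: 352 × 2/4 = 176
  round-rooted: 352 × 1/4 = 88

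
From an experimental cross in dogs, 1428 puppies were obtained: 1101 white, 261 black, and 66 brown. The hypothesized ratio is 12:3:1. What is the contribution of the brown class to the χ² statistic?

The 12:3:1 ratio has 16 parts, so with N = 1428 the expected counts are:
  white: 1428 × 12/16 = 1071
  black: 1428 × 3/16 = 267.75
  brown: 1428 × 1/16 = 89.25
Contribution of brown: (66 − 89.25)² / 89.25 = 6.0567

6.057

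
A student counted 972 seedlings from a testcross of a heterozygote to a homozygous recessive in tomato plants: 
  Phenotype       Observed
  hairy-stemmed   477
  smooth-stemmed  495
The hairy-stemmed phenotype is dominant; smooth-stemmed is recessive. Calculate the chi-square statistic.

0.333

A testcross of a heterozygote (Aa × aa) gives a 1:1 phenotypic ratio.
Under the 1:1 hypothesis (Σ ratio = 2, N = 972):
  hairy-stemmed: 972 × 1/2 = 486
  smooth-stemmed: 972 × 1/2 = 486
χ² = Σ (O − E)² / E
  hairy-stemmed: (477 − 486)² / 486 = 0.1667
  smooth-stemmed: (495 − 486)² / 486 = 0.1667
χ² = 0.1667 + 0.1667 = 0.3334 ≈ 0.333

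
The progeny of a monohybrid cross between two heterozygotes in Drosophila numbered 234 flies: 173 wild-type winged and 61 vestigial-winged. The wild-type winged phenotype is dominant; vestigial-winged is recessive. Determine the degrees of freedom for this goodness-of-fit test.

For a monohybrid cross between heterozygotes with complete dominance, the expected phenotypic ratio is 3:1.
A goodness-of-fit test with 2 phenotype classes has df = 2 − 1 = 1.

1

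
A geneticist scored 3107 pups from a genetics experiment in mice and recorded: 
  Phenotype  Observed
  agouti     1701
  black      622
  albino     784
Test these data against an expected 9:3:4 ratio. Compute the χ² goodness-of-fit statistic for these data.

3.985

Under the 9:3:4 hypothesis (Σ ratio = 16, N = 3107):
  agouti: 3107 × 9/16 = 1747.6875
  black: 3107 × 3/16 = 582.5625
  albino: 3107 × 4/16 = 776.75
χ² = Σ (O − E)² / E
  agouti: (1701 − 1747.6875)² / 1747.6875 = 1.2472
  black: (622 − 582.5625)² / 582.5625 = 2.6698
  albino: (784 − 776.75)² / 776.75 = 0.0677
χ² = 1.2472 + 2.6698 + 0.0677 = 3.9847 ≈ 3.985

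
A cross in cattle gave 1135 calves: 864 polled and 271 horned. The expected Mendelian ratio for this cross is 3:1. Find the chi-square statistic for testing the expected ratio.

Total ratio parts = 4. Expected numbers out of 1135:
  polled: 1135 × 3/4 = 851.25
  horned: 1135 × 1/4 = 283.75
χ² = Σ (O − E)² / E
  polled: (864 − 851.25)² / 851.25 = 0.1910
  horned: (271 − 283.75)² / 283.75 = 0.5729
χ² = 0.1910 + 0.5729 = 0.7639 ≈ 0.764

0.764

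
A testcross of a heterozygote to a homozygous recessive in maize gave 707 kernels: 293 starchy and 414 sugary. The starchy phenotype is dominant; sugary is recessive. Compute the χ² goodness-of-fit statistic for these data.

A testcross of a heterozygote (Aa × aa) gives a 1:1 phenotypic ratio.
Expected counts for N = 707 under a 1:1 ratio (total parts = 2):
  starchy: 707 × 1/2 = 353.5
  sugary: 707 × 1/2 = 353.5
χ² = Σ (O − E)² / E
  starchy: (293 − 353.5)² / 353.5 = 10.3543
  sugary: (414 − 353.5)² / 353.5 = 10.3543
χ² = 10.3543 + 10.3543 = 20.7086 ≈ 20.709

20.709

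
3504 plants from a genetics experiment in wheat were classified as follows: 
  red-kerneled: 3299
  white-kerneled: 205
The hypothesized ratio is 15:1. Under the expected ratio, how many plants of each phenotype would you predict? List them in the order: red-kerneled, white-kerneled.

The 15:1 ratio has 16 parts, so with N = 3504 the expected counts are:
  red-kerneled: 3504 × 15/16 = 3285
  white-kerneled: 3504 × 1/16 = 219

3285, 219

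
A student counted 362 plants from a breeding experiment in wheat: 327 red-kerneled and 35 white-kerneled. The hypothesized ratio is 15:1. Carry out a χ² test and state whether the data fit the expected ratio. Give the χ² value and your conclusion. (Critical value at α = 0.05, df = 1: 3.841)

The 15:1 ratio has 16 parts, so with N = 362 the expected counts are:
  red-kerneled: 362 × 15/16 = 339.375
  white-kerneled: 362 × 1/16 = 22.625
χ² = Σ (O − E)² / E
  red-kerneled: (327 − 339.375)² / 339.375 = 0.4512
  white-kerneled: (35 − 22.625)² / 22.625 = 6.7686
χ² = 0.4512 + 6.7686 = 7.2198 ≈ 7.220
Degrees of freedom = 2 − 1 = 1; critical value at α = 0.05 is 3.841.
Since 7.220 > 3.841, we reject the null hypothesis — the data do not fit the 15:1 ratio.

7.220; not consistent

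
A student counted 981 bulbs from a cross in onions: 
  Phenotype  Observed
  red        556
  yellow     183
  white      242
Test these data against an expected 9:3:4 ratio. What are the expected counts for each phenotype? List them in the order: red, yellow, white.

The 9:3:4 ratio has 16 parts, so with N = 981 the expected counts are:
  red: 981 × 9/16 = 551.8125
  yellow: 981 × 3/16 = 183.9375
  white: 981 × 4/16 = 245.25

551.8125, 183.9375, 245.25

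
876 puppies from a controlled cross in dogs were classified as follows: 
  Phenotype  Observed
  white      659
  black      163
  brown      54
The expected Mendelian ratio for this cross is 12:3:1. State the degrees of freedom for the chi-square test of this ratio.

A goodness-of-fit test with 3 phenotype classes has df = 3 − 1 = 2.

2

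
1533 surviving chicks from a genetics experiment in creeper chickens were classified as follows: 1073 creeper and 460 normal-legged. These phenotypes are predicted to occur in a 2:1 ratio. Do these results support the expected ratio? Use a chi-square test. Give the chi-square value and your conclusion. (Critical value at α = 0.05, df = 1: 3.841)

The 2:1 ratio has 3 parts, so with N = 1533 the expected counts are:
  creeper: 1533 × 2/3 = 1022
  normal-legged: 1533 × 1/3 = 511
χ² = Σ (O − E)² / E
  creeper: (1073 − 1022)² / 1022 = 2.5450
  normal-legged: (460 − 511)² / 511 = 5.0900
χ² = 2.5450 + 5.0900 = 7.635
Degrees of freedom = 2 − 1 = 1; critical value at α = 0.05 is 3.841.
Since 7.635 > 3.841, we reject the null hypothesis — the data do not fit the 2:1 ratio.

7.635; not consistent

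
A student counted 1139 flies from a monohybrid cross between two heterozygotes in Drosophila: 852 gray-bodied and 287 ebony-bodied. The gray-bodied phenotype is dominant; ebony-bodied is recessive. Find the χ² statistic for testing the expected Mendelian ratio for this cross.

0.024

For a monohybrid cross between heterozygotes with complete dominance, the expected phenotypic ratio is 3:1.
Total ratio parts = 4. Expected numbers out of 1139:
  gray-bodied: 1139 × 3/4 = 854.25
  ebony-bodied: 1139 × 1/4 = 284.75
χ² = Σ (O − E)² / E
  gray-bodied: (852 − 854.25)² / 854.25 = 0.0059
  ebony-bodied: (287 − 284.75)² / 284.75 = 0.0178
χ² = 0.0059 + 0.0178 = 0.0237 ≈ 0.024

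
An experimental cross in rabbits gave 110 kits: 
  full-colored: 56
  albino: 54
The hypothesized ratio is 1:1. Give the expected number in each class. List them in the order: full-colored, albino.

Total ratio parts = 2. Expected numbers out of 110:
  full-colored: 110 × 1/2 = 55
  albino: 110 × 1/2 = 55

55, 55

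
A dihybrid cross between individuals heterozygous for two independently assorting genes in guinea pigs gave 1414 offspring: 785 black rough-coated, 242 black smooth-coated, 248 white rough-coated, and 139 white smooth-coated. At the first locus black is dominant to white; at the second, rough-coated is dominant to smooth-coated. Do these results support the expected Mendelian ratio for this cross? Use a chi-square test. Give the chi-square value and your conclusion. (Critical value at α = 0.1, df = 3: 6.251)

A dihybrid F₂ with independent assortment and complete dominance at both loci gives a 9:3:3:1 phenotypic ratio.
Under the 9:3:3:1 hypothesis (Σ ratio = 16, N = 1414):
  black rough-coated: 1414 × 9/16 = 795.375
  black smooth-coated: 1414 × 3/16 = 265.125
  white rough-coated: 1414 × 3/16 = 265.125
  white smooth-coated: 1414 × 1/16 = 88.375
χ² = Σ (O − E)² / E
  black rough-coated: (785 − 795.375)² / 795.375 = 0.1353
  black smooth-coated: (242 − 265.125)² / 265.125 = 2.0170
  white rough-coated: (248 − 265.125)² / 265.125 = 1.1061
  white smooth-coated: (139 − 88.375)² / 88.375 = 29.0002
χ² = 0.1353 + 2.0170 + 1.1061 + 29.0002 = 32.2586 ≈ 32.259
Degrees of freedom = 4 − 1 = 3; critical value at α = 0.1 is 6.251.
Since 32.259 > 6.251, we reject the null hypothesis — the data do not fit the 9:3:3:1 ratio.

32.259; not consistent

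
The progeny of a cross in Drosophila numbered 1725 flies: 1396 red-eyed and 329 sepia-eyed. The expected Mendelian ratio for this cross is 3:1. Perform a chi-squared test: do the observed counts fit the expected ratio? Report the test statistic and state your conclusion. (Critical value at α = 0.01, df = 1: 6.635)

Under the 3:1 hypothesis (Σ ratio = 4, N = 1725):
  red-eyed: 1725 × 3/4 = 1293.75
  sepia-eyed: 1725 × 1/4 = 431.25
χ² = Σ (O − E)² / E
  red-eyed: (1396 − 1293.75)² / 1293.75 = 8.0812
  sepia-eyed: (329 − 431.25)² / 431.25 = 24.2436
χ² = 8.0812 + 24.2436 = 32.3248 ≈ 32.325
Degrees of freedom = 2 − 1 = 1; critical value at α = 0.01 is 6.635.
Since 32.325 > 6.635, we reject the null hypothesis — the data do not fit the 3:1 ratio.

32.325; not consistent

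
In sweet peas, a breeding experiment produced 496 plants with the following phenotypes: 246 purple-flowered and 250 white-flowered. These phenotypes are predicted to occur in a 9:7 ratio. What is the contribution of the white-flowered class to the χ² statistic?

5.018

The 9:7 ratio has 16 parts, so with N = 496 the expected counts are:
  purple-flowered: 496 × 9/16 = 279
  white-flowered: 496 × 7/16 = 217
Contribution of white-flowered: (250 − 217)² / 217 = 5.0184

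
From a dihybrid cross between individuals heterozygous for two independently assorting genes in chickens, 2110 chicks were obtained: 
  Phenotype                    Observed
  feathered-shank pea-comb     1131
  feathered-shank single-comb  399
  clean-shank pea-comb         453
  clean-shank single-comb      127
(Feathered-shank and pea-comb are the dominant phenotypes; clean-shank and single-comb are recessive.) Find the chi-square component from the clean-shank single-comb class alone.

0.180

A dihybrid F₂ with independent assortment and complete dominance at both loci gives a 9:3:3:1 phenotypic ratio.
The 9:3:3:1 ratio has 16 parts, so with N = 2110 the expected counts are:
  feathered-shank pea-comb: 2110 × 9/16 = 1186.875
  feathered-shank single-comb: 2110 × 3/16 = 395.625
  clean-shank pea-comb: 2110 × 3/16 = 395.625
  clean-shank single-comb: 2110 × 1/16 = 131.875
Contribution of clean-shank single-comb: (127 − 131.875)² / 131.875 = 0.1802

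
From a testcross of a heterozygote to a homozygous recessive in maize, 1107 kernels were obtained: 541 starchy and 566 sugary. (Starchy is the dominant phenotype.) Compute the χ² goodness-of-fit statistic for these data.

A testcross of a heterozygote (Aa × aa) gives a 1:1 phenotypic ratio.
Under the 1:1 hypothesis (Σ ratio = 2, N = 1107):
  starchy: 1107 × 1/2 = 553.5
  sugary: 1107 × 1/2 = 553.5
χ² = Σ (O − E)² / E
  starchy: (541 − 553.5)² / 553.5 = 0.2823
  sugary: (566 − 553.5)² / 553.5 = 0.2823
χ² = 0.2823 + 0.2823 = 0.5646 ≈ 0.565

0.565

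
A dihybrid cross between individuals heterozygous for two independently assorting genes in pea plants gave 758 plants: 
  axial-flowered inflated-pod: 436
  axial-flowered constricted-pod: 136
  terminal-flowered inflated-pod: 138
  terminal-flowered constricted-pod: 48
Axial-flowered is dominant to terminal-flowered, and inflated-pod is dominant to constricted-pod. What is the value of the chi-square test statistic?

0.609

A dihybrid F₂ with independent assortment and complete dominance at both loci gives a 9:3:3:1 phenotypic ratio.
The 9:3:3:1 ratio has 16 parts, so with N = 758 the expected counts are:
  axial-flowered inflated-pod: 758 × 9/16 = 426.375
  axial-flowered constricted-pod: 758 × 3/16 = 142.125
  terminal-flowered inflated-pod: 758 × 3/16 = 142.125
  terminal-flowered constricted-pod: 758 × 1/16 = 47.375
χ² = Σ (O − E)² / E
  axial-flowered inflated-pod: (436 − 426.375)² / 426.375 = 0.2173
  axial-flowered constricted-pod: (136 − 142.125)² / 142.125 = 0.2640
  terminal-flowered inflated-pod: (138 − 142.125)² / 142.125 = 0.1197
  terminal-flowered constricted-pod: (48 − 47.375)² / 47.375 = 0.0082
χ² = 0.2173 + 0.2640 + 0.1197 + 0.0082 = 0.6092 ≈ 0.609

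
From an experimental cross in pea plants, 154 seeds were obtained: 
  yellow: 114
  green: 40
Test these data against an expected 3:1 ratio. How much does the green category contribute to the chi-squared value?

0.058

Under the 3:1 hypothesis (Σ ratio = 4, N = 154):
  yellow: 154 × 3/4 = 115.5
  green: 154 × 1/4 = 38.5
Contribution of green: (40 − 38.5)² / 38.5 = 0.0584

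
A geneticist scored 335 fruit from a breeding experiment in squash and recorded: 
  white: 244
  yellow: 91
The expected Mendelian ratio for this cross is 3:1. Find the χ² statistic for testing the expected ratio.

0.837

Total ratio parts = 4. Expected numbers out of 335:
  white: 335 × 3/4 = 251.25
  yellow: 335 × 1/4 = 83.75
χ² = Σ (O − E)² / E
  white: (244 − 251.25)² / 251.25 = 0.2092
  yellow: (91 − 83.75)² / 83.75 = 0.6276
χ² = 0.2092 + 0.6276 = 0.8368 ≈ 0.837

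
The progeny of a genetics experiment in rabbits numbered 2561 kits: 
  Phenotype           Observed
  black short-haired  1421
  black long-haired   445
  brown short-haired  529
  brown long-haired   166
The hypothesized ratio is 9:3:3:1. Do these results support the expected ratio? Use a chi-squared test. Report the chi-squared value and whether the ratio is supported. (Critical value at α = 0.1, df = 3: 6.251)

Expected counts for N = 2561 under a 9:3:3:1 ratio (total parts = 16):
  black short-haired: 2561 × 9/16 = 1440.5625
  black long-haired: 2561 × 3/16 = 480.1875
  brown short-haired: 2561 × 3/16 = 480.1875
  brown long-haired: 2561 × 1/16 = 160.0625
χ² = Σ (O − E)² / E
  black short-haired: (1421 − 1440.5625)² / 1440.5625 = 0.2657
  black long-haired: (445 − 480.1875)² / 480.1875 = 2.5785
  brown short-haired: (529 − 480.1875)² / 480.1875 = 4.9619
  brown long-haired: (166 − 160.0625)² / 160.0625 = 0.2203
χ² = 0.2657 + 2.5785 + 4.9619 + 0.2203 = 8.0264 ≈ 8.026
Degrees of freedom = 4 − 1 = 3; critical value at α = 0.1 is 6.251.
Since 8.026 > 6.251, we reject the null hypothesis — the data do not fit the 9:3:3:1 ratio.

8.026; not consistent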